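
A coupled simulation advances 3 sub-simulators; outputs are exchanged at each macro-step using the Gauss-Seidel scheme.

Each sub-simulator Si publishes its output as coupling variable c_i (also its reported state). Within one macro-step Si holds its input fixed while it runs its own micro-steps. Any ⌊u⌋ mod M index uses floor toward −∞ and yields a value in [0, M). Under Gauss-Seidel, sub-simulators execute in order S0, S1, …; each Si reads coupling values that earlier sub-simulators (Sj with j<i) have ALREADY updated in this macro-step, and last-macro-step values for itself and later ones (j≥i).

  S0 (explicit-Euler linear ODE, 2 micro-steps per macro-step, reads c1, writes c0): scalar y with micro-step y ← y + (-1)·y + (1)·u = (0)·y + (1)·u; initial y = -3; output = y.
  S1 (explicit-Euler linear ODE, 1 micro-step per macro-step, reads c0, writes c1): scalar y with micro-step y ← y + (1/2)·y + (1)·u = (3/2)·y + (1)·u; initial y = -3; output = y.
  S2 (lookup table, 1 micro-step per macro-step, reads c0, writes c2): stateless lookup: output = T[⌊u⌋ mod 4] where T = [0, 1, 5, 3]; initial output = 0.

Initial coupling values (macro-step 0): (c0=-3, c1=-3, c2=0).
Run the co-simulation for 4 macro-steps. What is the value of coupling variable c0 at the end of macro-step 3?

c0 at macro-step 3 = -75/4

macro 1: S0 reads c1=-3 → after 2×micro: -3; S1 reads c0=-3 → after 1×micro: -15/2; S2 reads c0=-3 → after 1×micro: 1 ⇒ (c0=-3, c1=-15/2, c2=1)
macro 2: S0 reads c1=-15/2 → after 2×micro: -15/2; S1 reads c0=-15/2 → after 1×micro: -75/4; S2 reads c0=-15/2 → after 1×micro: 0 ⇒ (c0=-15/2, c1=-75/4, c2=0)
macro 3: S0 reads c1=-75/4 → after 2×micro: -75/4; S1 reads c0=-75/4 → after 1×micro: -375/8; S2 reads c0=-75/4 → after 1×micro: 1 ⇒ (c0=-75/4, c1=-375/8, c2=1)
macro 4: S0 reads c1=-375/8 → after 2×micro: -375/8; S1 reads c0=-375/8 → after 1×micro: -1875/16; S2 reads c0=-375/8 → after 1×micro: 1 ⇒ (c0=-375/8, c1=-1875/16, c2=1)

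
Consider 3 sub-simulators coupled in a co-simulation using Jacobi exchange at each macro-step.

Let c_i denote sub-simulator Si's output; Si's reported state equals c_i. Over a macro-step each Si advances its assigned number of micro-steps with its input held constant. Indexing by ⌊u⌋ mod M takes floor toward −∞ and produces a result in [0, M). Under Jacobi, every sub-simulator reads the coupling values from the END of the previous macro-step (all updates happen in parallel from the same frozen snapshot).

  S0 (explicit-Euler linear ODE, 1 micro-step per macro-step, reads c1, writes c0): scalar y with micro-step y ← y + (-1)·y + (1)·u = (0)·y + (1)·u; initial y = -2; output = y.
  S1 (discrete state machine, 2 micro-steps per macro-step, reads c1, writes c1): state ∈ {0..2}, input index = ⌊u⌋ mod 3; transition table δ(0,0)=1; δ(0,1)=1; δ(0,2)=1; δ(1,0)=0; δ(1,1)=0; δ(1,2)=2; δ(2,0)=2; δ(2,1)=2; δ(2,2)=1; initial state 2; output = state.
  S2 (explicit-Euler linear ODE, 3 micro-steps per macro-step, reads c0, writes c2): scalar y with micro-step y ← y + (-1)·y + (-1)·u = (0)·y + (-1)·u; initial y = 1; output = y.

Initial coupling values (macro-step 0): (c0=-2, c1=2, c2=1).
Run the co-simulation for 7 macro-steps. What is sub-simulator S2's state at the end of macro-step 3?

macro 1: S0 reads c1=2 → after 1×micro: 2; S1 reads c1=2 → after 2×micro: 2; S2 reads c0=-2 → after 3×micro: 2 ⇒ (c0=2, c1=2, c2=2)
macro 2: S0 reads c1=2 → after 1×micro: 2; S1 reads c1=2 → after 2×micro: 2; S2 reads c0=2 → after 3×micro: -2 ⇒ (c0=2, c1=2, c2=-2)
macro 3: S0 reads c1=2 → after 1×micro: 2; S1 reads c1=2 → after 2×micro: 2; S2 reads c0=2 → after 3×micro: -2 ⇒ (c0=2, c1=2, c2=-2)
macro 4: S0 reads c1=2 → after 1×micro: 2; S1 reads c1=2 → after 2×micro: 2; S2 reads c0=2 → after 3×micro: -2 ⇒ (c0=2, c1=2, c2=-2)
macro 5: S0 reads c1=2 → after 1×micro: 2; S1 reads c1=2 → after 2×micro: 2; S2 reads c0=2 → after 3×micro: -2 ⇒ (c0=2, c1=2, c2=-2)
macro 6: S0 reads c1=2 → after 1×micro: 2; S1 reads c1=2 → after 2×micro: 2; S2 reads c0=2 → after 3×micro: -2 ⇒ (c0=2, c1=2, c2=-2)
macro 7: S0 reads c1=2 → after 1×micro: 2; S1 reads c1=2 → after 2×micro: 2; S2 reads c0=2 → after 3×micro: -2 ⇒ (c0=2, c1=2, c2=-2)

S2 state at macro-step 3 = -2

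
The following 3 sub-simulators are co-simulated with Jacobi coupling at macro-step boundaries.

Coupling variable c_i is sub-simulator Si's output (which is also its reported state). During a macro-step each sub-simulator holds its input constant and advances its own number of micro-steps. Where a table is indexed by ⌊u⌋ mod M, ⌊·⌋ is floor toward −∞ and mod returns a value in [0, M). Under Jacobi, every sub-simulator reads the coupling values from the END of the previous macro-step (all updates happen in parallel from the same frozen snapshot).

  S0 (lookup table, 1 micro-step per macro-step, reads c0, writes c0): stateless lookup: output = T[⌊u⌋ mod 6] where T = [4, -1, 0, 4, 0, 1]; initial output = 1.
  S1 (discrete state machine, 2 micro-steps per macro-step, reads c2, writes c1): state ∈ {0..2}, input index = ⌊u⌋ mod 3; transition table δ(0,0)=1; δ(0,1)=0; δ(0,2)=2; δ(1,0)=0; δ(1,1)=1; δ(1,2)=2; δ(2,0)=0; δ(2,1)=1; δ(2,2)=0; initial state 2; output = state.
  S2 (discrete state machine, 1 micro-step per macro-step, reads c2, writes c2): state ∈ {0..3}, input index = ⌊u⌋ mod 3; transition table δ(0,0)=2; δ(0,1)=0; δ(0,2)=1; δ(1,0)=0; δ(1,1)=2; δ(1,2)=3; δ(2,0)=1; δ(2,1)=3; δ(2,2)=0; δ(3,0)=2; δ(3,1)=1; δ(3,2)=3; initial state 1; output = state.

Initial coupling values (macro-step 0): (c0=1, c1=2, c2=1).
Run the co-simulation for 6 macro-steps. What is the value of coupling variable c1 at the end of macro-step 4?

macro 1: S0 reads c0=1 → after 1×micro: -1; S1 reads c2=1 → after 2×micro: 1; S2 reads c2=1 → after 1×micro: 2 ⇒ (c0=-1, c1=1, c2=2)
macro 2: S0 reads c0=-1 → after 1×micro: 1; S1 reads c2=2 → after 2×micro: 0; S2 reads c2=2 → after 1×micro: 0 ⇒ (c0=1, c1=0, c2=0)
macro 3: S0 reads c0=1 → after 1×micro: -1; S1 reads c2=0 → after 2×micro: 0; S2 reads c2=0 → after 1×micro: 2 ⇒ (c0=-1, c1=0, c2=2)
macro 4: S0 reads c0=-1 → after 1×micro: 1; S1 reads c2=2 → after 2×micro: 0; S2 reads c2=2 → after 1×micro: 0 ⇒ (c0=1, c1=0, c2=0)
macro 5: S0 reads c0=1 → after 1×micro: -1; S1 reads c2=0 → after 2×micro: 0; S2 reads c2=0 → after 1×micro: 2 ⇒ (c0=-1, c1=0, c2=2)
macro 6: S0 reads c0=-1 → after 1×micro: 1; S1 reads c2=2 → after 2×micro: 0; S2 reads c2=2 → after 1×micro: 0 ⇒ (c0=1, c1=0, c2=0)

c1 at macro-step 4 = 0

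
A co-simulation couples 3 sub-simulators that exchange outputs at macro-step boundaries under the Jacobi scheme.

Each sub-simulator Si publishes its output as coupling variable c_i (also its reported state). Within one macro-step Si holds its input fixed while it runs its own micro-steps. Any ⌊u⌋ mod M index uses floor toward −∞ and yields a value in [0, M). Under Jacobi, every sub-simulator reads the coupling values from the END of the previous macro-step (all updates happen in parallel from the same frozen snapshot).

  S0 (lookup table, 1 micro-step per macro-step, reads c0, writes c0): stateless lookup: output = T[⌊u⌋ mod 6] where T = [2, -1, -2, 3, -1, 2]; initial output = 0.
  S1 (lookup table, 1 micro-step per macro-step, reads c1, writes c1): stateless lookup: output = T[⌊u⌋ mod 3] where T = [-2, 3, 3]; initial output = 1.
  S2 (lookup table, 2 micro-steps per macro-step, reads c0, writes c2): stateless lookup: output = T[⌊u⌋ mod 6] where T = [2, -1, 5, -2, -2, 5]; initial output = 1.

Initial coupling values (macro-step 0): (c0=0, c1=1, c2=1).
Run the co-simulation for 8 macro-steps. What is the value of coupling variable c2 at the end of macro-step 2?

macro 1: S0 reads c0=0 → after 1×micro: 2; S1 reads c1=1 → after 1×micro: 3; S2 reads c0=0 → after 2×micro: 2 ⇒ (c0=2, c1=3, c2=2)
macro 2: S0 reads c0=2 → after 1×micro: -2; S1 reads c1=3 → after 1×micro: -2; S2 reads c0=2 → after 2×micro: 5 ⇒ (c0=-2, c1=-2, c2=5)
macro 3: S0 reads c0=-2 → after 1×micro: -1; S1 reads c1=-2 → after 1×micro: 3; S2 reads c0=-2 → after 2×micro: -2 ⇒ (c0=-1, c1=3, c2=-2)
macro 4: S0 reads c0=-1 → after 1×micro: 2; S1 reads c1=3 → after 1×micro: -2; S2 reads c0=-1 → after 2×micro: 5 ⇒ (c0=2, c1=-2, c2=5)
macro 5: S0 reads c0=2 → after 1×micro: -2; S1 reads c1=-2 → after 1×micro: 3; S2 reads c0=2 → after 2×micro: 5 ⇒ (c0=-2, c1=3, c2=5)
macro 6: S0 reads c0=-2 → after 1×micro: -1; S1 reads c1=3 → after 1×micro: -2; S2 reads c0=-2 → after 2×micro: -2 ⇒ (c0=-1, c1=-2, c2=-2)
macro 7: S0 reads c0=-1 → after 1×micro: 2; S1 reads c1=-2 → after 1×micro: 3; S2 reads c0=-1 → after 2×micro: 5 ⇒ (c0=2, c1=3, c2=5)
macro 8: S0 reads c0=2 → after 1×micro: -2; S1 reads c1=3 → after 1×micro: -2; S2 reads c0=2 → after 2×micro: 5 ⇒ (c0=-2, c1=-2, c2=5)

c2 at macro-step 2 = 5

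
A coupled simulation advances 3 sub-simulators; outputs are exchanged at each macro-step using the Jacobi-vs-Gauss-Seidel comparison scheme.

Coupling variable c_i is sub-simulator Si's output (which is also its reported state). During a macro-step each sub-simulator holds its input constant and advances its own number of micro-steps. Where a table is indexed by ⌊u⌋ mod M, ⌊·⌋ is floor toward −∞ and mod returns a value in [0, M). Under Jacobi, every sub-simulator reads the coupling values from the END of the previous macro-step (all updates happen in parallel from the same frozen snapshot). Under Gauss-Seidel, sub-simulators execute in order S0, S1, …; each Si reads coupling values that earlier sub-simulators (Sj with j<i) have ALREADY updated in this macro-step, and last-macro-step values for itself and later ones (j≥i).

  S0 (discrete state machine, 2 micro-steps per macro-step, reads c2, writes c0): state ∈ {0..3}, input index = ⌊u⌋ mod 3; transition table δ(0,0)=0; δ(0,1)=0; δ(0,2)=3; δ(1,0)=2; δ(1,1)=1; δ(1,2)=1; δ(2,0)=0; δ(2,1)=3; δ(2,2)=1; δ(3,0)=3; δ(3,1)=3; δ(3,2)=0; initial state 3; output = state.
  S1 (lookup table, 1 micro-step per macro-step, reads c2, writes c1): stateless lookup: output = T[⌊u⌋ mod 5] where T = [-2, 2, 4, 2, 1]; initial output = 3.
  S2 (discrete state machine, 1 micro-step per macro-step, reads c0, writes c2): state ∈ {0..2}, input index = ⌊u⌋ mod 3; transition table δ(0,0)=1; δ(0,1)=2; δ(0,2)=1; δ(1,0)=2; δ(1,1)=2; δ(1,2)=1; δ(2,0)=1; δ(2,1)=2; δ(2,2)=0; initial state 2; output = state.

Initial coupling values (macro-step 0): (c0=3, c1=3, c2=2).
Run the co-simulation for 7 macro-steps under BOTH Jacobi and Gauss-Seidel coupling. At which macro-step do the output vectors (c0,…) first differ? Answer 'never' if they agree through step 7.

[Jacobi] macro 1: S0 reads c2=2 → after 2×micro: 3; S1 reads c2=2 → after 1×micro: 4; S2 reads c0=3 → after 1×micro: 1 ⇒ (c0=3, c1=4, c2=1)
[Jacobi] macro 2: S0 reads c2=1 → after 2×micro: 3; S1 reads c2=1 → after 1×micro: 2; S2 reads c0=3 → after 1×micro: 2 ⇒ (c0=3, c1=2, c2=2)
[Jacobi] macro 3: S0 reads c2=2 → after 2×micro: 3; S1 reads c2=2 → after 1×micro: 4; S2 reads c0=3 → after 1×micro: 1 ⇒ (c0=3, c1=4, c2=1)
[Jacobi] macro 4: S0 reads c2=1 → after 2×micro: 3; S1 reads c2=1 → after 1×micro: 2; S2 reads c0=3 → after 1×micro: 2 ⇒ (c0=3, c1=2, c2=2)
[Jacobi] macro 5: S0 reads c2=2 → after 2×micro: 3; S1 reads c2=2 → after 1×micro: 4; S2 reads c0=3 → after 1×micro: 1 ⇒ (c0=3, c1=4, c2=1)
[Jacobi] macro 6: S0 reads c2=1 → after 2×micro: 3; S1 reads c2=1 → after 1×micro: 2; S2 reads c0=3 → after 1×micro: 2 ⇒ (c0=3, c1=2, c2=2)
[Jacobi] macro 7: S0 reads c2=2 → after 2×micro: 3; S1 reads c2=2 → after 1×micro: 4; S2 reads c0=3 → after 1×micro: 1 ⇒ (c0=3, c1=4, c2=1)
[Gauss-Seidel] macro 1: S0 reads c2=2 → after 2×micro: 3; S1 reads c2=2 → after 1×micro: 4; S2 reads c0=3 → after 1×micro: 1 ⇒ (c0=3, c1=4, c2=1)
[Gauss-Seidel] macro 2: S0 reads c2=1 → after 2×micro: 3; S1 reads c2=1 → after 1×micro: 2; S2 reads c0=3 → after 1×micro: 2 ⇒ (c0=3, c1=2, c2=2)
[Gauss-Seidel] macro 3: S0 reads c2=2 → after 2×micro: 3; S1 reads c2=2 → after 1×micro: 4; S2 reads c0=3 → after 1×micro: 1 ⇒ (c0=3, c1=4, c2=1)
[Gauss-Seidel] macro 4: S0 reads c2=1 → after 2×micro: 3; S1 reads c2=1 → after 1×micro: 2; S2 reads c0=3 → after 1×micro: 2 ⇒ (c0=3, c1=2, c2=2)
[Gauss-Seidel] macro 5: S0 reads c2=2 → after 2×micro: 3; S1 reads c2=2 → after 1×micro: 4; S2 reads c0=3 → after 1×micro: 1 ⇒ (c0=3, c1=4, c2=1)
[Gauss-Seidel] macro 6: S0 reads c2=1 → after 2×micro: 3; S1 reads c2=1 → after 1×micro: 2; S2 reads c0=3 → after 1×micro: 2 ⇒ (c0=3, c1=2, c2=2)
[Gauss-Seidel] macro 7: S0 reads c2=2 → after 2×micro: 3; S1 reads c2=2 → after 1×micro: 4; S2 reads c0=3 → after 1×micro: 1 ⇒ (c0=3, c1=4, c2=1)

first divergence at macro-step: never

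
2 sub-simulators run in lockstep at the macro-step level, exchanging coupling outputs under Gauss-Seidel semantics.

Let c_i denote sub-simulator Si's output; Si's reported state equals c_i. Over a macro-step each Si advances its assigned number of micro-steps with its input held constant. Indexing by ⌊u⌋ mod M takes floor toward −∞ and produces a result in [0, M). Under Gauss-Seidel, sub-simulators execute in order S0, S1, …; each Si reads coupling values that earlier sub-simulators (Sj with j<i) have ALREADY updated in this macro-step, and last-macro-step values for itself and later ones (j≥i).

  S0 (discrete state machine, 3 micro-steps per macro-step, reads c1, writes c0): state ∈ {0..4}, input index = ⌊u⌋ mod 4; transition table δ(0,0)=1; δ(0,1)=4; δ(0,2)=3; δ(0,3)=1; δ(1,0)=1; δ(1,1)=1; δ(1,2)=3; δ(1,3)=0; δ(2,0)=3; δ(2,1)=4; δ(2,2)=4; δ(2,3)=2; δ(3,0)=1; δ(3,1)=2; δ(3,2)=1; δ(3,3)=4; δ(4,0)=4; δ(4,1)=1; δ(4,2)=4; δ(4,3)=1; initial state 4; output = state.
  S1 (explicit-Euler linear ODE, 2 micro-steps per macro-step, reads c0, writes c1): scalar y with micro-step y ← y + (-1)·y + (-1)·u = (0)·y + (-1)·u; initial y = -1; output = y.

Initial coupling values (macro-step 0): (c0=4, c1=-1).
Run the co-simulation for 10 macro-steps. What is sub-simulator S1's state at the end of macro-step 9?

macro 1: S0 reads c1=-1 → after 3×micro: 1; S1 reads c0=1 → after 2×micro: -1 ⇒ (c0=1, c1=-1)
macro 2: S0 reads c1=-1 → after 3×micro: 0; S1 reads c0=0 → after 2×micro: 0 ⇒ (c0=0, c1=0)
macro 3: S0 reads c1=0 → after 3×micro: 1; S1 reads c0=1 → after 2×micro: -1 ⇒ (c0=1, c1=-1)
macro 4: S0 reads c1=-1 → after 3×micro: 0; S1 reads c0=0 → after 2×micro: 0 ⇒ (c0=0, c1=0)
macro 5: S0 reads c1=0 → after 3×micro: 1; S1 reads c0=1 → after 2×micro: -1 ⇒ (c0=1, c1=-1)
macro 6: S0 reads c1=-1 → after 3×micro: 0; S1 reads c0=0 → after 2×micro: 0 ⇒ (c0=0, c1=0)
macro 7: S0 reads c1=0 → after 3×micro: 1; S1 reads c0=1 → after 2×micro: -1 ⇒ (c0=1, c1=-1)
macro 8: S0 reads c1=-1 → after 3×micro: 0; S1 reads c0=0 → after 2×micro: 0 ⇒ (c0=0, c1=0)
macro 9: S0 reads c1=0 → after 3×micro: 1; S1 reads c0=1 → after 2×micro: -1 ⇒ (c0=1, c1=-1)
macro 10: S0 reads c1=-1 → after 3×micro: 0; S1 reads c0=0 → after 2×micro: 0 ⇒ (c0=0, c1=0)

S1 state at macro-step 9 = -1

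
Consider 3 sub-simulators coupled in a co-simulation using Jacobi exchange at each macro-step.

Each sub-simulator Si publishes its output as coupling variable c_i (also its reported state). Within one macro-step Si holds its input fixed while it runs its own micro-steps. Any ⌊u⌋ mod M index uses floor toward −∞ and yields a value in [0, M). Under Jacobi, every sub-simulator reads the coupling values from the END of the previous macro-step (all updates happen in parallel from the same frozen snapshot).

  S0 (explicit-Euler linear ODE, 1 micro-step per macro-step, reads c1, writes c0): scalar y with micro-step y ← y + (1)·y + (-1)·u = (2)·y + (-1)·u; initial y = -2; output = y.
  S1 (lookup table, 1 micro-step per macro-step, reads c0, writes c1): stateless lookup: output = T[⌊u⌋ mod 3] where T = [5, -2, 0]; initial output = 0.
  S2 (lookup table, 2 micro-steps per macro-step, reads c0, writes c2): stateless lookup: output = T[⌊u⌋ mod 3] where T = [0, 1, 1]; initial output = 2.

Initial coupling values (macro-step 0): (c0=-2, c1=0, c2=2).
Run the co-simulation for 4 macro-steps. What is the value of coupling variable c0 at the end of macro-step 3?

c0 at macro-step 3 = -12

macro 1: S0 reads c1=0 → after 1×micro: -4; S1 reads c0=-2 → after 1×micro: -2; S2 reads c0=-2 → after 2×micro: 1 ⇒ (c0=-4, c1=-2, c2=1)
macro 2: S0 reads c1=-2 → after 1×micro: -6; S1 reads c0=-4 → after 1×micro: 0; S2 reads c0=-4 → after 2×micro: 1 ⇒ (c0=-6, c1=0, c2=1)
macro 3: S0 reads c1=0 → after 1×micro: -12; S1 reads c0=-6 → after 1×micro: 5; S2 reads c0=-6 → after 2×micro: 0 ⇒ (c0=-12, c1=5, c2=0)
macro 4: S0 reads c1=5 → after 1×micro: -29; S1 reads c0=-12 → after 1×micro: 5; S2 reads c0=-12 → after 2×micro: 0 ⇒ (c0=-29, c1=5, c2=0)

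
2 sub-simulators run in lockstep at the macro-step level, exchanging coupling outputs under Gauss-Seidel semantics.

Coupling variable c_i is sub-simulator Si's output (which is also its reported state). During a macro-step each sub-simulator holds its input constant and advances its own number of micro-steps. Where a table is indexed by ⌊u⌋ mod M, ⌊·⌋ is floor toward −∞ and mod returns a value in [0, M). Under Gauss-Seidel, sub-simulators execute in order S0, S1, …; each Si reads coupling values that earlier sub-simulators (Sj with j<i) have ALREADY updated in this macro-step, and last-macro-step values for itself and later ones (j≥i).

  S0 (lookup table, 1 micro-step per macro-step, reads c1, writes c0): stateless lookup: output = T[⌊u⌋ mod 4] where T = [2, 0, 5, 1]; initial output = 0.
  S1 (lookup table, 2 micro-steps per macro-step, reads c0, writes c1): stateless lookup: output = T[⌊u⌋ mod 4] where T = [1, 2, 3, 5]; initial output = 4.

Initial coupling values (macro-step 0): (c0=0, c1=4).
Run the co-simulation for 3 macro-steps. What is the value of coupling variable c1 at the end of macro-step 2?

c1 at macro-step 2 = 2

macro 1: S0 reads c1=4 → after 1×micro: 2; S1 reads c0=2 → after 2×micro: 3 ⇒ (c0=2, c1=3)
macro 2: S0 reads c1=3 → after 1×micro: 1; S1 reads c0=1 → after 2×micro: 2 ⇒ (c0=1, c1=2)
macro 3: S0 reads c1=2 → after 1×micro: 5; S1 reads c0=5 → after 2×micro: 2 ⇒ (c0=5, c1=2)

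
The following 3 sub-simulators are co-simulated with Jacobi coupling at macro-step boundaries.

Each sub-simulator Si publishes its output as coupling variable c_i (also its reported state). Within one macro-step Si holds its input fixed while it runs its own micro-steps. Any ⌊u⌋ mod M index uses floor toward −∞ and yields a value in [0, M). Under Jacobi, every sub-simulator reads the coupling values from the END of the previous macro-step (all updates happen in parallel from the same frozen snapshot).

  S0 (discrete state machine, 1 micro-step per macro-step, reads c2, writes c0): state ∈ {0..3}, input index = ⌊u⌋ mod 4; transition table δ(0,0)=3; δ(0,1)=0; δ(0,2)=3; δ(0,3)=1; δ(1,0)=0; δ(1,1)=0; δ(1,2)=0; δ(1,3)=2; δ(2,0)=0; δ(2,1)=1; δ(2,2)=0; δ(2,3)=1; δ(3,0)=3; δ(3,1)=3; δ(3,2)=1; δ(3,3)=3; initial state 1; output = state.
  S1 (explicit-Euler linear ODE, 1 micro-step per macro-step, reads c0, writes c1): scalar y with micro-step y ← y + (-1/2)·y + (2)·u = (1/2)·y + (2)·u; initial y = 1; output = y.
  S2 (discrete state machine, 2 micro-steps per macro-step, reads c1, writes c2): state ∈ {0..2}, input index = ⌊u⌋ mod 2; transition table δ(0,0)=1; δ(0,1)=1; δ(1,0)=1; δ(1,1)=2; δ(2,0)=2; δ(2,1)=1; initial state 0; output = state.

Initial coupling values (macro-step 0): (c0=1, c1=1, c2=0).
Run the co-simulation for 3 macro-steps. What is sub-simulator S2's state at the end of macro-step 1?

macro 1: S0 reads c2=0 → after 1×micro: 0; S1 reads c0=1 → after 1×micro: 5/2; S2 reads c1=1 → after 2×micro: 2 ⇒ (c0=0, c1=5/2, c2=2)
macro 2: S0 reads c2=2 → after 1×micro: 3; S1 reads c0=0 → after 1×micro: 5/4; S2 reads c1=5/2 → after 2×micro: 2 ⇒ (c0=3, c1=5/4, c2=2)
macro 3: S0 reads c2=2 → after 1×micro: 1; S1 reads c0=3 → after 1×micro: 53/8; S2 reads c1=5/4 → after 2×micro: 2 ⇒ (c0=1, c1=53/8, c2=2)

S2 state at macro-step 1 = 2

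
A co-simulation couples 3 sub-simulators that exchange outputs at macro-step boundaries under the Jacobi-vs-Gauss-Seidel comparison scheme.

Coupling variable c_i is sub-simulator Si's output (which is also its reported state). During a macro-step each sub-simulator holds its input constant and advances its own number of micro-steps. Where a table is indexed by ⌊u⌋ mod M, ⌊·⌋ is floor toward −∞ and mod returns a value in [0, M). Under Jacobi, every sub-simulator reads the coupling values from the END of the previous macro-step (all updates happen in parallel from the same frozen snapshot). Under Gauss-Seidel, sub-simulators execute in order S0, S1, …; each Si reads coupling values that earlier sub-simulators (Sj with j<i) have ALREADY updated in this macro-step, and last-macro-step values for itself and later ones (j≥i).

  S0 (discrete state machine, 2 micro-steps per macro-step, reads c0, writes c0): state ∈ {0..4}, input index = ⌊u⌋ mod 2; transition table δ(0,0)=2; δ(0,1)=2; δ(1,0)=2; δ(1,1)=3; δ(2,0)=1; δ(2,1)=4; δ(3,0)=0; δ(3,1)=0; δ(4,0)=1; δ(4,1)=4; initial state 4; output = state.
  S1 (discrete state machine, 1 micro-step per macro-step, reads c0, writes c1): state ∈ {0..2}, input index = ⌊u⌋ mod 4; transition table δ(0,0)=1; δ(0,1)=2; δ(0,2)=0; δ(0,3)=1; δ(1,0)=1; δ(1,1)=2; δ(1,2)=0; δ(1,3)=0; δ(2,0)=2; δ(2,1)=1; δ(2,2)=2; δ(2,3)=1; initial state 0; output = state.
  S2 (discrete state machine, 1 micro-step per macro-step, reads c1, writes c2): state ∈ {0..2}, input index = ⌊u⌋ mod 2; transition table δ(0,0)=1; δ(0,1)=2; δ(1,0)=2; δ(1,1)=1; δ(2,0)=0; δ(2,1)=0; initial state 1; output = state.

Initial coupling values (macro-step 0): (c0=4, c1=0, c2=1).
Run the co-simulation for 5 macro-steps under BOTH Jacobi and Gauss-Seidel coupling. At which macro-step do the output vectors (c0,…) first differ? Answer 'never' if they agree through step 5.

[Jacobi] macro 1: S0 reads c0=4 → after 2×micro: 2; S1 reads c0=4 → after 1×micro: 1; S2 reads c1=0 → after 1×micro: 2 ⇒ (c0=2, c1=1, c2=2)
[Jacobi] macro 2: S0 reads c0=2 → after 2×micro: 2; S1 reads c0=2 → after 1×micro: 0; S2 reads c1=1 → after 1×micro: 0 ⇒ (c0=2, c1=0, c2=0)
[Jacobi] macro 3: S0 reads c0=2 → after 2×micro: 2; S1 reads c0=2 → after 1×micro: 0; S2 reads c1=0 → after 1×micro: 1 ⇒ (c0=2, c1=0, c2=1)
[Jacobi] macro 4: S0 reads c0=2 → after 2×micro: 2; S1 reads c0=2 → after 1×micro: 0; S2 reads c1=0 → after 1×micro: 2 ⇒ (c0=2, c1=0, c2=2)
[Jacobi] macro 5: S0 reads c0=2 → after 2×micro: 2; S1 reads c0=2 → after 1×micro: 0; S2 reads c1=0 → after 1×micro: 0 ⇒ (c0=2, c1=0, c2=0)
[Gauss-Seidel] macro 1: S0 reads c0=4 → after 2×micro: 2; S1 reads c0=2 → after 1×micro: 0; S2 reads c1=0 → after 1×micro: 2 ⇒ (c0=2, c1=0, c2=2)
[Gauss-Seidel] macro 2: S0 reads c0=2 → after 2×micro: 2; S1 reads c0=2 → after 1×micro: 0; S2 reads c1=0 → after 1×micro: 0 ⇒ (c0=2, c1=0, c2=0)
[Gauss-Seidel] macro 3: S0 reads c0=2 → after 2×micro: 2; S1 reads c0=2 → after 1×micro: 0; S2 reads c1=0 → after 1×micro: 1 ⇒ (c0=2, c1=0, c2=1)
[Gauss-Seidel] macro 4: S0 reads c0=2 → after 2×micro: 2; S1 reads c0=2 → after 1×micro: 0; S2 reads c1=0 → after 1×micro: 2 ⇒ (c0=2, c1=0, c2=2)
[Gauss-Seidel] macro 5: S0 reads c0=2 → after 2×micro: 2; S1 reads c0=2 → after 1×micro: 0; S2 reads c1=0 → after 1×micro: 0 ⇒ (c0=2, c1=0, c2=0)

first divergence at macro-step: 1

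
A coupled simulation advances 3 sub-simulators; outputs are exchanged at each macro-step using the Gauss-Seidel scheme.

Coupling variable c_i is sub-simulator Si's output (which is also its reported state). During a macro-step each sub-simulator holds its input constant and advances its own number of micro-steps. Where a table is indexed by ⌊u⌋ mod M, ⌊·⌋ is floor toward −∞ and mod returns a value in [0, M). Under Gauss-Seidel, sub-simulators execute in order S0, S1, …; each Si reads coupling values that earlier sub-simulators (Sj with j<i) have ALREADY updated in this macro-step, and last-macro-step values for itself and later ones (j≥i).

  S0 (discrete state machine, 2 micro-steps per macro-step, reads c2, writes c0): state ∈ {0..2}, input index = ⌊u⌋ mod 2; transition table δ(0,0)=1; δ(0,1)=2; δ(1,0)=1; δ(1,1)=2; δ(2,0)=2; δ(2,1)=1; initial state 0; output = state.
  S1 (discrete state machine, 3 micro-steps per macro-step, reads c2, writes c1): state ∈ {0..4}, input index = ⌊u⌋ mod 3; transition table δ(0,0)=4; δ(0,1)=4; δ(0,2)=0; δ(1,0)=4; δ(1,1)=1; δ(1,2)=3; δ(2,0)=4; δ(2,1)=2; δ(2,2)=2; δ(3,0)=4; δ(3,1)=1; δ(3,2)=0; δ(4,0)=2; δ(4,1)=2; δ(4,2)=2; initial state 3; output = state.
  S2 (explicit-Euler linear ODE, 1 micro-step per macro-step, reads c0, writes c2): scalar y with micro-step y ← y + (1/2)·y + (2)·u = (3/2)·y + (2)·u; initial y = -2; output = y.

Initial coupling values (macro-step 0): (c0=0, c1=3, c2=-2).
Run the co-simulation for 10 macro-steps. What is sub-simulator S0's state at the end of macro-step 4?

S0 state at macro-step 4 = 1

macro 1: S0 reads c2=-2 → after 2×micro: 1; S1 reads c2=-2 → after 3×micro: 1; S2 reads c0=1 → after 1×micro: -1 ⇒ (c0=1, c1=1, c2=-1)
macro 2: S0 reads c2=-1 → after 2×micro: 1; S1 reads c2=-1 → after 3×micro: 0; S2 reads c0=1 → after 1×micro: 1/2 ⇒ (c0=1, c1=0, c2=1/2)
macro 3: S0 reads c2=1/2 → after 2×micro: 1; S1 reads c2=1/2 → after 3×micro: 4; S2 reads c0=1 → after 1×micro: 11/4 ⇒ (c0=1, c1=4, c2=11/4)
macro 4: S0 reads c2=11/4 → after 2×micro: 1; S1 reads c2=11/4 → after 3×micro: 2; S2 reads c0=1 → after 1×micro: 49/8 ⇒ (c0=1, c1=2, c2=49/8)
macro 5: S0 reads c2=49/8 → after 2×micro: 1; S1 reads c2=49/8 → after 3×micro: 4; S2 reads c0=1 → after 1×micro: 179/16 ⇒ (c0=1, c1=4, c2=179/16)
macro 6: S0 reads c2=179/16 → after 2×micro: 1; S1 reads c2=179/16 → after 3×micro: 2; S2 reads c0=1 → after 1×micro: 601/32 ⇒ (c0=1, c1=2, c2=601/32)
macro 7: S0 reads c2=601/32 → after 2×micro: 1; S1 reads c2=601/32 → after 3×micro: 4; S2 reads c0=1 → after 1×micro: 1931/64 ⇒ (c0=1, c1=4, c2=1931/64)
macro 8: S0 reads c2=1931/64 → after 2×micro: 1; S1 reads c2=1931/64 → after 3×micro: 2; S2 reads c0=1 → after 1×micro: 6049/128 ⇒ (c0=1, c1=2, c2=6049/128)
macro 9: S0 reads c2=6049/128 → after 2×micro: 1; S1 reads c2=6049/128 → after 3×micro: 2; S2 reads c0=1 → after 1×micro: 18659/256 ⇒ (c0=1, c1=2, c2=18659/256)
macro 10: S0 reads c2=18659/256 → after 2×micro: 1; S1 reads c2=18659/256 → after 3×micro: 4; S2 reads c0=1 → after 1×micro: 57001/512 ⇒ (c0=1, c1=4, c2=57001/512)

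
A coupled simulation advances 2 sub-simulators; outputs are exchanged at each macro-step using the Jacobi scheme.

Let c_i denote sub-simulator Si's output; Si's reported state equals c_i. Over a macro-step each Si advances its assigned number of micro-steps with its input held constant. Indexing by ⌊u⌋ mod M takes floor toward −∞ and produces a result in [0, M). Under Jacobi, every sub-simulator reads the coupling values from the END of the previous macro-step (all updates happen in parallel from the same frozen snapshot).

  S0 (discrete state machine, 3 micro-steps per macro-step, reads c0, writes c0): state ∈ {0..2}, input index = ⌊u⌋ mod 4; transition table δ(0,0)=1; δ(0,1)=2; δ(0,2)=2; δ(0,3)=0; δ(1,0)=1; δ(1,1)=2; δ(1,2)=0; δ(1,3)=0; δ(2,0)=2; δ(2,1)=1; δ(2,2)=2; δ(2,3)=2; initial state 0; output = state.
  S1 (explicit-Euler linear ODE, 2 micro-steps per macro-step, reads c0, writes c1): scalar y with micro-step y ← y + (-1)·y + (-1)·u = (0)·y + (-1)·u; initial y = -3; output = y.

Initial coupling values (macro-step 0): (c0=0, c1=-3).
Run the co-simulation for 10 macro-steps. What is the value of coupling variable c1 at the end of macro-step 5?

c1 at macro-step 5 = -2

macro 1: S0 reads c0=0 → after 3×micro: 1; S1 reads c0=0 → after 2×micro: 0 ⇒ (c0=1, c1=0)
macro 2: S0 reads c0=1 → after 3×micro: 2; S1 reads c0=1 → after 2×micro: -1 ⇒ (c0=2, c1=-1)
macro 3: S0 reads c0=2 → after 3×micro: 2; S1 reads c0=2 → after 2×micro: -2 ⇒ (c0=2, c1=-2)
macro 4: S0 reads c0=2 → after 3×micro: 2; S1 reads c0=2 → after 2×micro: -2 ⇒ (c0=2, c1=-2)
macro 5: S0 reads c0=2 → after 3×micro: 2; S1 reads c0=2 → after 2×micro: -2 ⇒ (c0=2, c1=-2)
macro 6: S0 reads c0=2 → after 3×micro: 2; S1 reads c0=2 → after 2×micro: -2 ⇒ (c0=2, c1=-2)
macro 7: S0 reads c0=2 → after 3×micro: 2; S1 reads c0=2 → after 2×micro: -2 ⇒ (c0=2, c1=-2)
macro 8: S0 reads c0=2 → after 3×micro: 2; S1 reads c0=2 → after 2×micro: -2 ⇒ (c0=2, c1=-2)
macro 9: S0 reads c0=2 → after 3×micro: 2; S1 reads c0=2 → after 2×micro: -2 ⇒ (c0=2, c1=-2)
macro 10: S0 reads c0=2 → after 3×micro: 2; S1 reads c0=2 → after 2×micro: -2 ⇒ (c0=2, c1=-2)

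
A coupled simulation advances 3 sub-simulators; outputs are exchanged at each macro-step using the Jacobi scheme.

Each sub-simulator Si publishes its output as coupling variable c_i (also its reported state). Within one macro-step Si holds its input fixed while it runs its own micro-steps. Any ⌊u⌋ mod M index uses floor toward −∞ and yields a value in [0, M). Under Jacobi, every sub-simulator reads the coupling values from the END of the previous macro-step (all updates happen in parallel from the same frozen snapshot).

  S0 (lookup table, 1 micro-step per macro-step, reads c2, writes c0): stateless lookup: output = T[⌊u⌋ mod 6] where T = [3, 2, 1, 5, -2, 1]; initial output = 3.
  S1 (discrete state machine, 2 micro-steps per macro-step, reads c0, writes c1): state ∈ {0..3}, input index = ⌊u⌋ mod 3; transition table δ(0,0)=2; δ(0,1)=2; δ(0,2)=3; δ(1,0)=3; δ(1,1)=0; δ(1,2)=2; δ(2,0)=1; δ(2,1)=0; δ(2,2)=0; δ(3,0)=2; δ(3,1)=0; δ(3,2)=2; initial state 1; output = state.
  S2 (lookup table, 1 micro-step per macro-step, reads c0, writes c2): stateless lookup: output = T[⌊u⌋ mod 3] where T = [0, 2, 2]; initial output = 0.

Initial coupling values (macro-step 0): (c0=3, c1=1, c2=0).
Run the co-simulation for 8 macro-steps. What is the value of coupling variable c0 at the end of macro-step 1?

c0 at macro-step 1 = 3

macro 1: S0 reads c2=0 → after 1×micro: 3; S1 reads c0=3 → after 2×micro: 2; S2 reads c0=3 → after 1×micro: 0 ⇒ (c0=3, c1=2, c2=0)
macro 2: S0 reads c2=0 → after 1×micro: 3; S1 reads c0=3 → after 2×micro: 3; S2 reads c0=3 → after 1×micro: 0 ⇒ (c0=3, c1=3, c2=0)
macro 3: S0 reads c2=0 → after 1×micro: 3; S1 reads c0=3 → after 2×micro: 1; S2 reads c0=3 → after 1×micro: 0 ⇒ (c0=3, c1=1, c2=0)
macro 4: S0 reads c2=0 → after 1×micro: 3; S1 reads c0=3 → after 2×micro: 2; S2 reads c0=3 → after 1×micro: 0 ⇒ (c0=3, c1=2, c2=0)
macro 5: S0 reads c2=0 → after 1×micro: 3; S1 reads c0=3 → after 2×micro: 3; S2 reads c0=3 → after 1×micro: 0 ⇒ (c0=3, c1=3, c2=0)
macro 6: S0 reads c2=0 → after 1×micro: 3; S1 reads c0=3 → after 2×micro: 1; S2 reads c0=3 → after 1×micro: 0 ⇒ (c0=3, c1=1, c2=0)
macro 7: S0 reads c2=0 → after 1×micro: 3; S1 reads c0=3 → after 2×micro: 2; S2 reads c0=3 → after 1×micro: 0 ⇒ (c0=3, c1=2, c2=0)
macro 8: S0 reads c2=0 → after 1×micro: 3; S1 reads c0=3 → after 2×micro: 3; S2 reads c0=3 → after 1×micro: 0 ⇒ (c0=3, c1=3, c2=0)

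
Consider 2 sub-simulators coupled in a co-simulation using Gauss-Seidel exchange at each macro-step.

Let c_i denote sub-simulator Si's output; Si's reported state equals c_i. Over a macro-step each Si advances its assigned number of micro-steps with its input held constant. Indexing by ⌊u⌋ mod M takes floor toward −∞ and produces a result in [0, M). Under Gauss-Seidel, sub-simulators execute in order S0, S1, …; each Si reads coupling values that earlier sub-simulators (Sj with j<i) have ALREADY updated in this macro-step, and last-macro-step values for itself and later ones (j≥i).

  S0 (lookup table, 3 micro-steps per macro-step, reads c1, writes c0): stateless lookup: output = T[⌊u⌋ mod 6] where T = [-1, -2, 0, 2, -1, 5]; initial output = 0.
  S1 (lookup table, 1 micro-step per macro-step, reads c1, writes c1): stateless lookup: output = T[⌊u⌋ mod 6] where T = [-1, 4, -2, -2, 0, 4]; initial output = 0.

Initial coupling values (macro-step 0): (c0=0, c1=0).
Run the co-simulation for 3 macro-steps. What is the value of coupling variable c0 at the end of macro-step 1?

c0 at macro-step 1 = -1

macro 1: S0 reads c1=0 → after 3×micro: -1; S1 reads c1=0 → after 1×micro: -1 ⇒ (c0=-1, c1=-1)
macro 2: S0 reads c1=-1 → after 3×micro: 5; S1 reads c1=-1 → after 1×micro: 4 ⇒ (c0=5, c1=4)
macro 3: S0 reads c1=4 → after 3×micro: -1; S1 reads c1=4 → after 1×micro: 0 ⇒ (c0=-1, c1=0)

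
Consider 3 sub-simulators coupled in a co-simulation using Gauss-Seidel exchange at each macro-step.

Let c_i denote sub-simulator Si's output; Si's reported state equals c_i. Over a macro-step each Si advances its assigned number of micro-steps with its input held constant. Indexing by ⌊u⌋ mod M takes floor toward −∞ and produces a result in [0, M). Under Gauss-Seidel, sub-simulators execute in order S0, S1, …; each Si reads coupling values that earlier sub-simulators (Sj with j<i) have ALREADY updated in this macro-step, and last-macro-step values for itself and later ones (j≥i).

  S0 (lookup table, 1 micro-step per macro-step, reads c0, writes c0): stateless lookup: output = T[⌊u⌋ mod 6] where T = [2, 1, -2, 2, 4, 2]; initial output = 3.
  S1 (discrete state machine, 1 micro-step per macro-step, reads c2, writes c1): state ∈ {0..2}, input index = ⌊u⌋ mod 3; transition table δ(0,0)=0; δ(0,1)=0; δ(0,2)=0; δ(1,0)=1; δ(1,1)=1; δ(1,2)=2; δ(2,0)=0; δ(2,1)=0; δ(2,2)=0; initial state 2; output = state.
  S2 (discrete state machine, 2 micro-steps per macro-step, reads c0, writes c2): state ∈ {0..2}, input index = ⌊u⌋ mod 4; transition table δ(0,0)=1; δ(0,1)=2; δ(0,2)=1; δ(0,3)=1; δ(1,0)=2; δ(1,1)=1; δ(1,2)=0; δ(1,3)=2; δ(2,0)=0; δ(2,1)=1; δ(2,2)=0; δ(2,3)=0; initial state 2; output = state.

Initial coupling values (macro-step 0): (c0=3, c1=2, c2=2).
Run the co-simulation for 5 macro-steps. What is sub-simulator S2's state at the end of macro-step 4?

macro 1: S0 reads c0=3 → after 1×micro: 2; S1 reads c2=2 → after 1×micro: 0; S2 reads c0=2 → after 2×micro: 1 ⇒ (c0=2, c1=0, c2=1)
macro 2: S0 reads c0=2 → after 1×micro: -2; S1 reads c2=1 → after 1×micro: 0; S2 reads c0=-2 → after 2×micro: 1 ⇒ (c0=-2, c1=0, c2=1)
macro 3: S0 reads c0=-2 → after 1×micro: 4; S1 reads c2=1 → after 1×micro: 0; S2 reads c0=4 → after 2×micro: 0 ⇒ (c0=4, c1=0, c2=0)
macro 4: S0 reads c0=4 → after 1×micro: 4; S1 reads c2=0 → after 1×micro: 0; S2 reads c0=4 → after 2×micro: 2 ⇒ (c0=4, c1=0, c2=2)
macro 5: S0 reads c0=4 → after 1×micro: 4; S1 reads c2=2 → after 1×micro: 0; S2 reads c0=4 → after 2×micro: 1 ⇒ (c0=4, c1=0, c2=1)

S2 state at macro-step 4 = 2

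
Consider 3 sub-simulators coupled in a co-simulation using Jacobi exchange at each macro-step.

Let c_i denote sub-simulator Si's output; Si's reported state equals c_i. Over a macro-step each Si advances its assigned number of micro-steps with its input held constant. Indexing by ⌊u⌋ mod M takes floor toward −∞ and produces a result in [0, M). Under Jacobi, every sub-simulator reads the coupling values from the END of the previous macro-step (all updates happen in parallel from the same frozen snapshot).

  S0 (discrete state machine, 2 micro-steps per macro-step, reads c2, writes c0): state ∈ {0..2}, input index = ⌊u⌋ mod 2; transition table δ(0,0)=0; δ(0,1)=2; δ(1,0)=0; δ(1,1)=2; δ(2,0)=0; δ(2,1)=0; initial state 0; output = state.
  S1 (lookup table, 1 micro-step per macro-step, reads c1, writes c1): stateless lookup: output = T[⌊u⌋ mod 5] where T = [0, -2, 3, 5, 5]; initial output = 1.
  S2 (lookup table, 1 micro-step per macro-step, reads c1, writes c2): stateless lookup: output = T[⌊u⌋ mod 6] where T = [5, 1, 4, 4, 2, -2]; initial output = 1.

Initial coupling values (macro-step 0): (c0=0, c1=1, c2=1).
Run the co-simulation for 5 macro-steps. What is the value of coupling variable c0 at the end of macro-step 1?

macro 1: S0 reads c2=1 → after 2×micro: 0; S1 reads c1=1 → after 1×micro: -2; S2 reads c1=1 → after 1×micro: 1 ⇒ (c0=0, c1=-2, c2=1)
macro 2: S0 reads c2=1 → after 2×micro: 0; S1 reads c1=-2 → after 1×micro: 5; S2 reads c1=-2 → after 1×micro: 2 ⇒ (c0=0, c1=5, c2=2)
macro 3: S0 reads c2=2 → after 2×micro: 0; S1 reads c1=5 → after 1×micro: 0; S2 reads c1=5 → after 1×micro: -2 ⇒ (c0=0, c1=0, c2=-2)
macro 4: S0 reads c2=-2 → after 2×micro: 0; S1 reads c1=0 → after 1×micro: 0; S2 reads c1=0 → after 1×micro: 5 ⇒ (c0=0, c1=0, c2=5)
macro 5: S0 reads c2=5 → after 2×micro: 0; S1 reads c1=0 → after 1×micro: 0; S2 reads c1=0 → after 1×micro: 5 ⇒ (c0=0, c1=0, c2=5)

c0 at macro-step 1 = 0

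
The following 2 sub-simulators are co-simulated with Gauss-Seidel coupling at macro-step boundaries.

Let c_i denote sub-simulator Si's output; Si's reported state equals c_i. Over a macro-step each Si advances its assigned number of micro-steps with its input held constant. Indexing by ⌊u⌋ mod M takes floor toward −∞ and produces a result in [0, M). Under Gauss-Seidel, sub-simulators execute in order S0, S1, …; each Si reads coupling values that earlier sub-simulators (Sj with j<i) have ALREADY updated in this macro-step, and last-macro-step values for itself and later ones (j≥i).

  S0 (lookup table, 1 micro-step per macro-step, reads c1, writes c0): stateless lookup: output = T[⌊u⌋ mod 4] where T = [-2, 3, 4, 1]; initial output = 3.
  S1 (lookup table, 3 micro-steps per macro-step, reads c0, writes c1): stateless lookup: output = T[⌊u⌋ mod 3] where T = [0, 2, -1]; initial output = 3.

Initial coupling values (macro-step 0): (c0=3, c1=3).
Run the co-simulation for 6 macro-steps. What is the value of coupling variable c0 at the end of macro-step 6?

macro 1: S0 reads c1=3 → after 1×micro: 1; S1 reads c0=1 → after 3×micro: 2 ⇒ (c0=1, c1=2)
macro 2: S0 reads c1=2 → after 1×micro: 4; S1 reads c0=4 → after 3×micro: 2 ⇒ (c0=4, c1=2)
macro 3: S0 reads c1=2 → after 1×micro: 4; S1 reads c0=4 → after 3×micro: 2 ⇒ (c0=4, c1=2)
macro 4: S0 reads c1=2 → after 1×micro: 4; S1 reads c0=4 → after 3×micro: 2 ⇒ (c0=4, c1=2)
macro 5: S0 reads c1=2 → after 1×micro: 4; S1 reads c0=4 → after 3×micro: 2 ⇒ (c0=4, c1=2)
macro 6: S0 reads c1=2 → after 1×micro: 4; S1 reads c0=4 → after 3×micro: 2 ⇒ (c0=4, c1=2)

c0 at macro-step 6 = 4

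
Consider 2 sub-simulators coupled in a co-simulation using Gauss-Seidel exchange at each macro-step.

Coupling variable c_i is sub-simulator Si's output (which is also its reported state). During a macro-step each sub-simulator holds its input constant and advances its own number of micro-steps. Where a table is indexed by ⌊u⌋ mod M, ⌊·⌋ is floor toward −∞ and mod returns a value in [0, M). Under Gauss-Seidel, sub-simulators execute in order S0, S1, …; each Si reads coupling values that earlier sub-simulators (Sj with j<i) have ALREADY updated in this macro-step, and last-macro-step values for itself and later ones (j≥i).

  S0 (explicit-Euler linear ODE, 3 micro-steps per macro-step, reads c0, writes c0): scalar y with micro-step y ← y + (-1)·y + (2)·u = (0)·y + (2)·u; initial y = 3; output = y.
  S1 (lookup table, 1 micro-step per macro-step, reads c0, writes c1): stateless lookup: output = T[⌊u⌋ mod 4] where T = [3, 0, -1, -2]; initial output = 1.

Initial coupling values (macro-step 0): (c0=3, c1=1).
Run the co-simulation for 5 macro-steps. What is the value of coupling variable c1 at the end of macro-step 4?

macro 1: S0 reads c0=3 → after 3×micro: 6; S1 reads c0=6 → after 1×micro: -1 ⇒ (c0=6, c1=-1)
macro 2: S0 reads c0=6 → after 3×micro: 12; S1 reads c0=12 → after 1×micro: 3 ⇒ (c0=12, c1=3)
macro 3: S0 reads c0=12 → after 3×micro: 24; S1 reads c0=24 → after 1×micro: 3 ⇒ (c0=24, c1=3)
macro 4: S0 reads c0=24 → after 3×micro: 48; S1 reads c0=48 → after 1×micro: 3 ⇒ (c0=48, c1=3)
macro 5: S0 reads c0=48 → after 3×micro: 96; S1 reads c0=96 → after 1×micro: 3 ⇒ (c0=96, c1=3)

c1 at macro-step 4 = 3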